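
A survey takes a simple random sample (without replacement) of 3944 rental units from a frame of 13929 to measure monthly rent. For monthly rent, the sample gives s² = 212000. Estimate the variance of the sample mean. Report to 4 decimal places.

38.5325

Under SRS without replacement, Var(ȳ) = (1 − f)·s²/n with f = n/N = 3944/13929 = 0.28315026.
Var(ȳ) = (1 − 0.28315026)·212000/3944 = 0.71684974·53.752535 = 38.532491.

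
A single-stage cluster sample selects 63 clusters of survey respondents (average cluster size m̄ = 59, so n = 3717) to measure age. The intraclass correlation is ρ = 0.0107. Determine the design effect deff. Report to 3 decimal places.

deff = 1 + (59 − 1)·0.0107 = 1 + 0.6206 = 1.6206.

1.621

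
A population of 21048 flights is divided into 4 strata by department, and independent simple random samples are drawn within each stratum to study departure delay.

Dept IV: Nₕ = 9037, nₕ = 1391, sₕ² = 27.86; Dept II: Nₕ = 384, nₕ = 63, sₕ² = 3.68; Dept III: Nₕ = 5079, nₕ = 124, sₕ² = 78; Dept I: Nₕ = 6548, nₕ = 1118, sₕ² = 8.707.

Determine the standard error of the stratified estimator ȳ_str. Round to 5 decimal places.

0.19874

Var(ȳ_str) = Σₕ Wₕ²(1 − fₕ)sₕ²/nₕ with Wₕ = Nₕ/N, N = 21048.
Dept IV: Wₕ = 0.42935196; term = 0.42935196²·(1 − 0.15392276)·27.86/1391 = 0.0031238552.
Dept II: Wₕ = 0.01824401; term = 0.01824401²·(1 − 0.16406250)·3.68/63 = 1.6252563 × 10^-5.
Dept III: Wₕ = 0.24130559; term = 0.24130559²·(1 − 0.02441425)·78/124 = 0.035733299.
Dept I: Wₕ = 0.31109844; term = 0.31109844²·(1 − 0.17073916)·8.707/1118 = 6.2504829 × 10^-4.
Sum = 0.039498455.
SE = √(0.039498455) = 0.19874.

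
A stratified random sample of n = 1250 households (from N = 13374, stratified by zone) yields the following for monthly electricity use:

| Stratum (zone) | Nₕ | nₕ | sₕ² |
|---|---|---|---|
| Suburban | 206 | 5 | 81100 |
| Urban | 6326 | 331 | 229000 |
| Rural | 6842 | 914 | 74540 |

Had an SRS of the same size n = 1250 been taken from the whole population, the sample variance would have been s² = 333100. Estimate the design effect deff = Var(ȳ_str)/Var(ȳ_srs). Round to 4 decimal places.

0.6993

Var(ȳ_str) = Σ Wₕ²(1−fₕ)sₕ²/nₕ with Wₕ = Nₕ/13374:
  Suburban: (206/13374)²·(1−5/206)·81100/5 = 3.7548405
  Urban: (6326/13374)²·(1−331/6326)·229000/331 = 146.69092
  Rural: (6842/13374)²·(1−914/6842)·74540/914 = 18.493189
  → Var(ȳ_str) = 168.93895.
Var(ȳ_srs) = (1 − 1250/13374)·333100/1250 = 241.57346.
deff = 168.93895 / 241.57346 = 0.6993.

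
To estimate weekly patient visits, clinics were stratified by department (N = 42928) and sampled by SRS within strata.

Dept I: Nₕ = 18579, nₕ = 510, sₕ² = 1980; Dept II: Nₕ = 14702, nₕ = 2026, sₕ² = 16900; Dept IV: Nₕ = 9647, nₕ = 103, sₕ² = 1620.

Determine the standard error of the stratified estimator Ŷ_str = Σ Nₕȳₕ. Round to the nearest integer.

65620

Var(Ŷ_str) = Σₕ Nₕ²(1 − fₕ)sₕ²/nₕ.
Dept I: 18579²·(1 − 510/18579)·1980/510 = 1.3033212 × 10^9.
Dept II: 14702²·(1 − 2026/14702)·16900/2026 = 1.5545544 × 10^9.
Dept IV: 9647²·(1 − 103/9647)·1620/103 = 1.4481065 × 10^9.
Sum = 4.3059821 × 10^9.
SE = √(4.3059821 × 10^9) = 65620.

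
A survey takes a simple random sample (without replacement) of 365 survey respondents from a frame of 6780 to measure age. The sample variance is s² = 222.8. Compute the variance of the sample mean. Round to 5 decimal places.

0.57755

Under SRS without replacement, Var(ȳ) = (1 − f)·s²/n with f = n/N = 365/6780 = 0.05383481.
Var(ȳ) = (1 − 0.05383481)·222.8/365 = 0.94616519·0.61041096 = 0.5775496.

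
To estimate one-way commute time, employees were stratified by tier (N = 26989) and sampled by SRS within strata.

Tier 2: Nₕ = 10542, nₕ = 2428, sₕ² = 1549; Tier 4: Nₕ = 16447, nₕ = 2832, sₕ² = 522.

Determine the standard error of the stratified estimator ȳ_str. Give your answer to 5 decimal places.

0.36274

Var(ȳ_str) = Σₕ Wₕ²(1 − fₕ)sₕ²/nₕ with Wₕ = Nₕ/N, N = 26989.
Tier 2: Wₕ = 0.39060358; term = 0.39060358²·(1 − 0.23031683)·1549/2428 = 0.074918171.
Tier 4: Wₕ = 0.60939642; term = 0.60939642²·(1 − 0.17218946)·522/2832 = 0.056664101.
Sum = 0.13158227.
SE = √(0.13158227) = 0.36274.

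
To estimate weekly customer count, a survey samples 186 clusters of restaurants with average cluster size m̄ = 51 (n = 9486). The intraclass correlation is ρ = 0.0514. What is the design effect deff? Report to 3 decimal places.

3.570

deff = 1 + (51 − 1)·0.0514 = 1 + 2.57 = 3.57.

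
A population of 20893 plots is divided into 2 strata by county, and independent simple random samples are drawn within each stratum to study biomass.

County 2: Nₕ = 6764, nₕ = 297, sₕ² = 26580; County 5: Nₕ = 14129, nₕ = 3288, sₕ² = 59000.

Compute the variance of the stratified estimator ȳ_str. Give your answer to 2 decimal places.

Var(ȳ_str) = Σₕ Wₕ²(1 − fₕ)sₕ²/nₕ with Wₕ = Nₕ/N, N = 20893.
County 2: Wₕ = 0.32374479; term = 0.32374479²·(1 − 0.04390893)·26580/297 = 8.9681606.
County 5: Wₕ = 0.67625521; term = 0.67625521²·(1 − 0.23271286)·59000/3288 = 6.2965023.
Sum = 15.264663.

15.26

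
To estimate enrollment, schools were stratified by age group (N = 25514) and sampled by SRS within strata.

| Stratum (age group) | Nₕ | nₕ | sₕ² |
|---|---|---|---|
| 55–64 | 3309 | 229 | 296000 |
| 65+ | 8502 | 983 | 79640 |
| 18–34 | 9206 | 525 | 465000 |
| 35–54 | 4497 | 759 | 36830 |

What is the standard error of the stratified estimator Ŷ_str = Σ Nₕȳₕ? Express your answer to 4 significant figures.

299900

Var(Ŷ_str) = Σₕ Nₕ²(1 − fₕ)sₕ²/nₕ.
55–64: 3309²·(1 − 229/3309)·296000/229 = 1.3173577 × 10^10.
65+: 8502²·(1 − 983/8502)·79640/983 = 5.1791551 × 10^9.
18–34: 9206²·(1 − 525/9206)·465000/525 = 7.0783882 × 10^10.
35–54: 4497²·(1 − 759/4497)·36830/759 = 8.1568435 × 10^8.
Sum = 8.9952298 × 10^10.
SE = √(8.9952298 × 10^10) = 299900.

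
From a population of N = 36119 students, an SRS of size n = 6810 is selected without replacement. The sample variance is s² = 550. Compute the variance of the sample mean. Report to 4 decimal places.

0.0655

Under SRS without replacement, Var(ȳ) = (1 − f)·s²/n with f = n/N = 6810/36119 = 0.18854343.
Var(ȳ) = (1 − 0.18854343)·550/6810 = 0.81145657·0.080763583 = 0.06553614.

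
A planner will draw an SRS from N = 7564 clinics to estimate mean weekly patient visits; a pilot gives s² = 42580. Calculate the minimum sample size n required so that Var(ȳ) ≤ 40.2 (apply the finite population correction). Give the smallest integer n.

Without fpc, n₀ = s²/D = 42580/40.2 = 1059.2040.
With fpc, (1 − n/N)·s²/n ≤ D requires n ≥ n₀/(1 + n₀/N) = 1059.2040/(1 + 1059.2040/7564) = 929.1000.
Rounding up, n = 930.

930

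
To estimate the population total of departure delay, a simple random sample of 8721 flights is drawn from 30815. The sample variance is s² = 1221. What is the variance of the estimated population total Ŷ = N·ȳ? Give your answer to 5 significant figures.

9.5320 × 10^7

Var(Ŷ) = N²·Var(ȳ) = N²·(1 − n/N)·s²/n.
f = 8721/30815 = 0.28301152; Var(ȳ) = 0.71698848·1221/8721 = 0.10038332.
Var(Ŷ) = 30815² · 0.10038332 = 9.5320409 × 10^7.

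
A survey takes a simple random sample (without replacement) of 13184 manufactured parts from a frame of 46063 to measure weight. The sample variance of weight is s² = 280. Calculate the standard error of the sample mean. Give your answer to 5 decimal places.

0.12312

Under SRS without replacement, Var(ȳ) = (1 − f)·s²/n with f = n/N = 13184/46063 = 0.28621670.
Var(ȳ) = (1 − 0.28621670)·280/13184 = 0.71378330·0.021237864 = 0.015159233.
SE(ȳ) = √(0.015159233) = 0.12312.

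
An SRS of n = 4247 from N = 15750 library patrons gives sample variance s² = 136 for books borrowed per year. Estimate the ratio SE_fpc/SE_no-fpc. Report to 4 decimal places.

0.8546

f = n/N = 4247/15750 = 0.26965079.
SE_no-fpc = √(s²/n) = 0.17894861; SE_fpc = √((1−f)s²/n) = 0.15293032.
Ratio = √(1−f) = 0.85460471.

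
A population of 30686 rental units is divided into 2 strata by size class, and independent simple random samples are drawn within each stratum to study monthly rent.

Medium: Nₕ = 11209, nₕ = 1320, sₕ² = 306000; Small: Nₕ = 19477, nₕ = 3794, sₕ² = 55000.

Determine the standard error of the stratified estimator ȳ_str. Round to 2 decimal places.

5.66

Var(ȳ_str) = Σₕ Wₕ²(1 − fₕ)sₕ²/nₕ with Wₕ = Nₕ/N, N = 30686.
Medium: Wₕ = 0.36528058; term = 0.36528058²·(1 − 0.11776251)·306000/1320 = 27.288909.
Small: Wₕ = 0.63471942; term = 0.63471942²·(1 − 0.19479386)·55000/3794 = 4.702578.
Sum = 31.991487.
SE = √(31.991487) = 5.66.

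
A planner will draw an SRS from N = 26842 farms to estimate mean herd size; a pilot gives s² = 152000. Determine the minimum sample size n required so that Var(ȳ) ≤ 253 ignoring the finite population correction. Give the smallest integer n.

Without fpc, n₀ = s²/D = 152000/253 = 600.7905.
Rounding up, n = 601.

601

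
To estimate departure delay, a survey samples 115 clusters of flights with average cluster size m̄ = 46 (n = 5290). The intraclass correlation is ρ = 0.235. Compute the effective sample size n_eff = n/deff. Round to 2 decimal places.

deff = 1 + (46 − 1)·0.235 = 1 + 10.575 = 11.575.
n_eff = 5290 / 11.575 = 457.02.

457.02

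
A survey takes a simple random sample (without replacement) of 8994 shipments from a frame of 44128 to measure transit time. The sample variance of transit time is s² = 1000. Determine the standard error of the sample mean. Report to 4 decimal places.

0.2975

Under SRS without replacement, Var(ȳ) = (1 − f)·s²/n with f = n/N = 8994/44128 = 0.20381617.
Var(ȳ) = (1 − 0.20381617)·1000/8994 = 0.79618383·0.11118523 = 0.088523886.
SE(ȳ) = √(0.088523886) = 0.2975.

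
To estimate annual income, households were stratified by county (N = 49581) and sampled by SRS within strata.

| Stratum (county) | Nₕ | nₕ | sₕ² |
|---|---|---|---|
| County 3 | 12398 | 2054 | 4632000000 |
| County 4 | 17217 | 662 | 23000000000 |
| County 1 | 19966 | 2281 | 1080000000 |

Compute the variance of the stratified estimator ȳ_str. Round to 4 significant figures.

Var(ȳ_str) = Σₕ Wₕ²(1 − fₕ)sₕ²/nₕ with Wₕ = Nₕ/N, N = 49581.
County 3: Wₕ = 0.25005546; term = 0.25005546²·(1 − 0.16567188)·4632000000/2054 = 117646.14.
County 4: Wₕ = 0.34724995; term = 0.34724995²·(1 − 0.03845037)·23000000000/662 = 4.0283384 × 10^6.
County 1: Wₕ = 0.40269458; term = 0.40269458²·(1 − 0.11424422)·1080000000/2281 = 68008.632.
Sum = 4.2139932 × 10^6.

4.214 × 10^6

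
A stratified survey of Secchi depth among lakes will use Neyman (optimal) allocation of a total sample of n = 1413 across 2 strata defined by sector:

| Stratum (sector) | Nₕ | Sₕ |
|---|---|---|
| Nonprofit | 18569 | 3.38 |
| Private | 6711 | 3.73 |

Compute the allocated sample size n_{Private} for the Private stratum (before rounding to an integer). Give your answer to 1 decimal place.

402.9

Neyman allocation: nₕ = n·NₕSₕ / Σⱼ NⱼSⱼ.
Σ NⱼSⱼ = 18569·3.38 + 6711·3.73 = 87795.25.
n_{Private} = 1413·6711·3.73 / 87795.25 = 402.9.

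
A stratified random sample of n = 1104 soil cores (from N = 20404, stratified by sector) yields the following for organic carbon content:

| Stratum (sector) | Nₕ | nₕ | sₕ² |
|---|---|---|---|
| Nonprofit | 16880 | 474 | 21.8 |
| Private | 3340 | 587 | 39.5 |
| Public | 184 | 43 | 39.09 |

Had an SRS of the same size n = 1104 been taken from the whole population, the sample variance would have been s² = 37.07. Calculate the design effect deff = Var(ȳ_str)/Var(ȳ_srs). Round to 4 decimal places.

1.0118

Var(ȳ_str) = Σ Wₕ²(1−fₕ)sₕ²/nₕ with Wₕ = Nₕ/20404:
  Nonprofit: (16880/20404)²·(1−474/16880)·21.8/474 = 0.030593043
  Private: (3340/20404)²·(1−587/3340)·39.5/587 = 0.001486213
  Public: (184/20404)²·(1−43/184)·39.09/43 = 5.665047 × 10^-5
  → Var(ȳ_str) = 0.032135906.
Var(ȳ_srs) = (1 − 1104/20404)·37.07/1104 = 0.031761098.
deff = 0.032135906 / 0.031761098 = 1.0118.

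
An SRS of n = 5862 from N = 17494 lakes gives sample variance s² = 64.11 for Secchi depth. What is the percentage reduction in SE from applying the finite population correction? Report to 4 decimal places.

18.4578

f = n/N = 5862/17494 = 0.33508632.
SE_no-fpc = √(s²/n) = 0.10457792; SE_fpc = √((1−f)s²/n) = 0.085275175.
Ratio = √(1−f) = 0.81542240. Reduction = 100·(1 − 0.81542240) = 18.4578%.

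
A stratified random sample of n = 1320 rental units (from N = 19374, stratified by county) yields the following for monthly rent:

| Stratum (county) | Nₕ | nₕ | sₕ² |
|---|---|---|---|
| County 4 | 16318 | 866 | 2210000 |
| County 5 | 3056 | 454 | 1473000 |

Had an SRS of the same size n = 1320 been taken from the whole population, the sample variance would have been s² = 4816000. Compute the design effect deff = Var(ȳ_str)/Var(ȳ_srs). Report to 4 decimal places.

Var(ȳ_str) = Σ Wₕ²(1−fₕ)sₕ²/nₕ with Wₕ = Nₕ/19374:
  County 4: (16318/19374)²·(1−866/16318)·2210000/866 = 1714.3023
  County 5: (3056/19374)²·(1−454/3056)·1473000/454 = 68.733577
  → Var(ȳ_str) = 1783.0359.
Var(ȳ_srs) = (1 − 1320/19374)·4816000/1320 = 3399.9043.
deff = 1783.0359 / 3399.9043 = 0.5244.

0.5244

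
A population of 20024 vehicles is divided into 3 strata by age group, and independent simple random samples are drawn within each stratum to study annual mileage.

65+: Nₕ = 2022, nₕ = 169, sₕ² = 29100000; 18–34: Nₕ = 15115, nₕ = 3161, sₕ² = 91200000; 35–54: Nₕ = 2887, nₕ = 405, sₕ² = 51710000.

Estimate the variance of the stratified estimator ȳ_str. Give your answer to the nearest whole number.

Var(ȳ_str) = Σₕ Wₕ²(1 − fₕ)sₕ²/nₕ with Wₕ = Nₕ/N, N = 20024.
65+: Wₕ = 0.10097883; term = 0.10097883²·(1 − 0.08358061)·29100000/169 = 1609.019.
18–34: Wₕ = 0.75484419; term = 0.75484419²·(1 − 0.20913000)·91200000/3161 = 13001.399.
35–54: Wₕ = 0.14417699; term = 0.14417699²·(1 − 0.14028403)·51710000/405 = 2281.7413.
Sum = 16892.159.

16892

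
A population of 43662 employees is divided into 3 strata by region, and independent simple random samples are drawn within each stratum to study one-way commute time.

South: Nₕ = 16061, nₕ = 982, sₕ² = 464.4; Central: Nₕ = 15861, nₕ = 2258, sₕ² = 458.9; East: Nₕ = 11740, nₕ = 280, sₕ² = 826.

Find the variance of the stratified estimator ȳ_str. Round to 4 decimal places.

Var(ȳ_str) = Σₕ Wₕ²(1 − fₕ)sₕ²/nₕ with Wₕ = Nₕ/N, N = 43662.
South: Wₕ = 0.36784847; term = 0.36784847²·(1 − 0.06114190)·464.4/982 = 0.060078433.
Central: Wₕ = 0.36326783; term = 0.36326783²·(1 − 0.14236177)·458.9/2258 = 0.023001287.
East: Wₕ = 0.26888370; term = 0.26888370²·(1 − 0.02385009)·826/280 = 0.20819365.
Sum = 0.29127337.

0.2913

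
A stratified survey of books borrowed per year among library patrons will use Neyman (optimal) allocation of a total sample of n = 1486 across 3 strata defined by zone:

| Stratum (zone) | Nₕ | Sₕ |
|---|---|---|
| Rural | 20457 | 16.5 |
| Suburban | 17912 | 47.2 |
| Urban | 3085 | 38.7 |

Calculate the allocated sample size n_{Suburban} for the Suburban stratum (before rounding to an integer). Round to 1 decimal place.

Neyman allocation: nₕ = n·NₕSₕ / Σⱼ NⱼSⱼ.
Σ NⱼSⱼ = 20457·16.5 + 17912·47.2 + 3085·38.7 = 1.3023764 × 10^6.
n_{Suburban} = 1486·17912·47.2 / (1.3023764 × 10^6) = 964.6.

964.6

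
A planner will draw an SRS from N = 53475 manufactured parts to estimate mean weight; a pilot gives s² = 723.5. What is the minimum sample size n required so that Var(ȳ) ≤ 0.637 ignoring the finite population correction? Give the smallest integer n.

1136

Without fpc, n₀ = s²/D = 723.5/0.637 = 1135.7928.
Rounding up, n = 1136.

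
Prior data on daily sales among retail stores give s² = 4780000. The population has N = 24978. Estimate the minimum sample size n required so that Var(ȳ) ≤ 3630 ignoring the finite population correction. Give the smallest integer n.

Without fpc, n₀ = s²/D = 4780000/3630 = 1316.8044.
Rounding up, n = 1317.

1317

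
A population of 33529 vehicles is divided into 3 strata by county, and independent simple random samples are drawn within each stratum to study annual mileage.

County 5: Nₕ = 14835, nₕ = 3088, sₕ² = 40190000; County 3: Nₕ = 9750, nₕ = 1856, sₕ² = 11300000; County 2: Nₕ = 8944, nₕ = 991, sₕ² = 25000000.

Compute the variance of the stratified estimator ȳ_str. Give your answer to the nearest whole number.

4031

Var(ȳ_str) = Σₕ Wₕ²(1 − fₕ)sₕ²/nₕ with Wₕ = Nₕ/N, N = 33529.
County 5: Wₕ = 0.44245280; term = 0.44245280²·(1 − 0.20815639)·40190000/3088 = 2017.5023.
County 3: Wₕ = 0.29079304; term = 0.29079304²·(1 − 0.19035897)·11300000/1856 = 416.83196.
County 2: Wₕ = 0.26675415; term = 0.26675415²·(1 − 0.11080054)·25000000/991 = 1596.2023.
Sum = 4030.5366.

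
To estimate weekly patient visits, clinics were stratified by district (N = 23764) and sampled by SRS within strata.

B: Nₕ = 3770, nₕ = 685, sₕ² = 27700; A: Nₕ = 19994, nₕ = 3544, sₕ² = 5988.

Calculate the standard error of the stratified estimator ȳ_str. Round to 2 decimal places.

Var(ȳ_str) = Σₕ Wₕ²(1 − fₕ)sₕ²/nₕ with Wₕ = Nₕ/N, N = 23764.
B: Wₕ = 0.15864333; term = 0.15864333²·(1 − 0.18169761)·27700/685 = 0.83281134.
A: Wₕ = 0.84135667; term = 0.84135667²·(1 − 0.17725318)·5988/3544 = 0.98404414.
Sum = 1.8168555.
SE = √(1.8168555) = 1.35.

1.35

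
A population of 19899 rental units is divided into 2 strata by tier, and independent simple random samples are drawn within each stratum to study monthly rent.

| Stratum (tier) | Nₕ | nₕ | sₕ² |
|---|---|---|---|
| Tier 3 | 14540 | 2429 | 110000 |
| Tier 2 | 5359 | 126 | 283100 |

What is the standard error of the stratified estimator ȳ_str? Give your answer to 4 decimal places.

13.3890

Var(ȳ_str) = Σₕ Wₕ²(1 − fₕ)sₕ²/nₕ with Wₕ = Nₕ/N, N = 19899.
Tier 3: Wₕ = 0.73068998; term = 0.73068998²·(1 − 0.16705640)·110000/2429 = 20.139425.
Tier 2: Wₕ = 0.26931002; term = 0.26931002²·(1 − 0.02351185)·283100/126 = 159.12606.
Sum = 179.26549.
SE = √(179.26549) = 13.3890.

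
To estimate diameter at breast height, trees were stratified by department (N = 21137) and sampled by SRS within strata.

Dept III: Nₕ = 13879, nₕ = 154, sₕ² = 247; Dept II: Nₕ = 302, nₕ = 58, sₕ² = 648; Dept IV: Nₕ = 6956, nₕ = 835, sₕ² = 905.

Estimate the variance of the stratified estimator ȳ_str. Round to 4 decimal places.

0.7890

Var(ȳ_str) = Σₕ Wₕ²(1 − fₕ)sₕ²/nₕ with Wₕ = Nₕ/N, N = 21137.
Dept III: Wₕ = 0.65662109; term = 0.65662109²·(1 − 0.01109590)·247/154 = 0.68384876.
Dept II: Wₕ = 0.01428774; term = 0.01428774²·(1 − 0.19205298)·648/58 = 0.0018427104.
Dept IV: Wₕ = 0.32909117; term = 0.32909117²·(1 − 0.12004025)·905/835 = 0.10328978.
Sum = 0.78898125.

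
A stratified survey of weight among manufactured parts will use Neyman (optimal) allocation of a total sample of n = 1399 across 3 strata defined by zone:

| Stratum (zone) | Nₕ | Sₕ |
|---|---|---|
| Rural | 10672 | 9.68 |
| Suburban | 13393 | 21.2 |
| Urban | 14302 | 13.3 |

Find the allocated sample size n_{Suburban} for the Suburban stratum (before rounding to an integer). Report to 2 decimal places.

Neyman allocation: nₕ = n·NₕSₕ / Σⱼ NⱼSⱼ.
Σ NⱼSⱼ = 10672·9.68 + 13393·21.2 + 14302·13.3 = 577453.16.
n_{Suburban} = 1399·13393·21.2 / 577453.16 = 687.88.

687.88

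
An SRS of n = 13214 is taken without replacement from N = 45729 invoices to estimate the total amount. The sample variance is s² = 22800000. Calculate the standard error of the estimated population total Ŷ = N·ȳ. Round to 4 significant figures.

Var(Ŷ) = N²·Var(ȳ) = N²·(1 − n/N)·s²/n.
f = 13214/45729 = 0.28896324; Var(ȳ) = 0.71103676·22800000/13214 = 1226.8532.
Var(Ŷ) = 45729² · 1226.8532 = 2.5655236 × 10^12.
SE(Ŷ) = √(2.5655236 × 10^12) = 1.602 × 10^6.

1.602 × 10^6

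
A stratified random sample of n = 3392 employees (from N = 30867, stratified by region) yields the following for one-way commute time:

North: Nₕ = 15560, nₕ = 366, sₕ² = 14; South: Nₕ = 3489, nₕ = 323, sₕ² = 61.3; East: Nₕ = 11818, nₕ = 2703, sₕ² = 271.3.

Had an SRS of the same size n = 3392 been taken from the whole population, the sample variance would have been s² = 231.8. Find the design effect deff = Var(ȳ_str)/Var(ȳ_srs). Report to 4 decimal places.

Var(ȳ_str) = Σ Wₕ²(1−fₕ)sₕ²/nₕ with Wₕ = Nₕ/30867:
  North: (15560/30867)²·(1−366/15560)·14/366 = 0.0094916086
  South: (3489/30867)²·(1−323/3489)·61.3/323 = 0.0022002954
  East: (11818/30867)²·(1−2703/11818)·271.3/2703 = 0.011347902
  → Var(ȳ_str) = 0.023039806.
Var(ȳ_srs) = (1 − 3392/30867)·231.8/3392 = 0.060827626.
deff = 0.023039806 / 0.060827626 = 0.3788.

0.3788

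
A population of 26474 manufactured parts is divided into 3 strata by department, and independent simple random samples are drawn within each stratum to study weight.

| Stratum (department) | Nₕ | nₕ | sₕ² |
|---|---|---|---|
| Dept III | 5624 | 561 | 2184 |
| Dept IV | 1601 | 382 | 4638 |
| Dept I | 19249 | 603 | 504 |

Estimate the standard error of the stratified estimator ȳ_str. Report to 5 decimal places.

Var(ȳ_str) = Σₕ Wₕ²(1 − fₕ)sₕ²/nₕ with Wₕ = Nₕ/N, N = 26474.
Dept III: Wₕ = 0.21243484; term = 0.21243484²·(1 − 0.09975107)·2184/561 = 0.15816263.
Dept IV: Wₕ = 0.06047443; term = 0.06047443²·(1 − 0.23860087)·4638/382 = 0.033808297.
Dept I: Wₕ = 0.72709073; term = 0.72709073²·(1 − 0.03132630)·504/603 = 0.42802383.
Sum = 0.61999476.
SE = √(0.61999476) = 0.78740.

0.78740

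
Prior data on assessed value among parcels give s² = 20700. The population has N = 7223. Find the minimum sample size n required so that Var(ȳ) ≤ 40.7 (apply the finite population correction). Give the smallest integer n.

Without fpc, n₀ = s²/D = 20700/40.7 = 508.5995.
With fpc, (1 − n/N)·s²/n ≤ D requires n ≥ n₀/(1 + n₀/N) = 508.5995/(1 + 508.5995/7223) = 475.1428.
Rounding up, n = 476.

476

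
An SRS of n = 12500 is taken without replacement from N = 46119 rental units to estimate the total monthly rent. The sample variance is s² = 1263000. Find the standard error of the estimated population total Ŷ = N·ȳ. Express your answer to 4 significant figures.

Var(Ŷ) = N²·Var(ȳ) = N²·(1 − n/N)·s²/n.
f = 12500/46119 = 0.27103797; Var(ȳ) = 0.72896203·1263000/12500 = 73.654324.
Var(Ŷ) = 46119² · 73.654324 = 1.5665996 × 10^11.
SE(Ŷ) = √(1.5665996 × 10^11) = 395800.

395800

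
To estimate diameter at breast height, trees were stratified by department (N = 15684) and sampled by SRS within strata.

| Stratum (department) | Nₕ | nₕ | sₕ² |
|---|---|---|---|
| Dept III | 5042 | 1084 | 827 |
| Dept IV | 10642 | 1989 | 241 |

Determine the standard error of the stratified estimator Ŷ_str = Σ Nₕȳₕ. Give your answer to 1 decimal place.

5136.4

Var(Ŷ_str) = Σₕ Nₕ²(1 − fₕ)sₕ²/nₕ.
Dept III: 5042²·(1 − 1084/5042)·827/1084 = 1.5224914 × 10^7.
Dept IV: 10642²·(1 − 1989/10642)·241/1989 = 1.1157637 × 10^7.
Sum = 2.6382551 × 10^7.
SE = √(2.6382551 × 10^7) = 5136.4.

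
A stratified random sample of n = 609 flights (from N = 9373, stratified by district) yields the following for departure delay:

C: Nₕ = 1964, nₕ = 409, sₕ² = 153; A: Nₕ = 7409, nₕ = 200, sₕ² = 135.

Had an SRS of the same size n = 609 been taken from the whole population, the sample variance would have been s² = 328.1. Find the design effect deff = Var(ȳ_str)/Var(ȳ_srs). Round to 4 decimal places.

0.8405

Var(ȳ_str) = Σ Wₕ²(1−fₕ)sₕ²/nₕ with Wₕ = Nₕ/9373:
  C: (1964/9373)²·(1−409/1964)·153/409 = 0.013004174
  A: (7409/9373)²·(1−200/7409)·135/200 = 0.41037525
  → Var(ȳ_str) = 0.42337942.
Var(ȳ_srs) = (1 − 609/9373)·328.1/609 = 0.50374725.
deff = 0.42337942 / 0.50374725 = 0.8405.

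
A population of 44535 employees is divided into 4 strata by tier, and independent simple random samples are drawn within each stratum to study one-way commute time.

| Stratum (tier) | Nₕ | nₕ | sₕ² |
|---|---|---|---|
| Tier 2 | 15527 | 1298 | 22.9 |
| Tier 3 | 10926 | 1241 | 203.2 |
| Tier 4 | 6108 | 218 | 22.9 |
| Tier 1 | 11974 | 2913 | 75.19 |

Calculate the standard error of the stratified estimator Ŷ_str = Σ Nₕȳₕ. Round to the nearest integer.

5273

Var(Ŷ_str) = Σₕ Nₕ²(1 − fₕ)sₕ²/nₕ.
Tier 2: 15527²·(1 − 1298/15527)·22.9/1298 = 3.8978285 × 10^6.
Tier 3: 10926²·(1 − 1241/10926)·203.2/1241 = 1.7326576 × 10^7.
Tier 4: 6108²·(1 − 218/6108)·22.9/218 = 3.7791429 × 10^6.
Tier 1: 11974²·(1 − 2913/11974)·75.19/2913 = 2.8004962 × 10^6.
Sum = 2.7804044 × 10^7.
SE = √(2.7804044 × 10^7) = 5273.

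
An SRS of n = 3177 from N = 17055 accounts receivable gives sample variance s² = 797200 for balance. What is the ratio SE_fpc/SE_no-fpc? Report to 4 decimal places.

0.9021

f = n/N = 3177/17055 = 0.18627968.
SE_no-fpc = √(s²/n) = 15.840724; SE_fpc = √((1−f)s²/n) = 14.289355.
Ratio = √(1−f) = 0.90206447.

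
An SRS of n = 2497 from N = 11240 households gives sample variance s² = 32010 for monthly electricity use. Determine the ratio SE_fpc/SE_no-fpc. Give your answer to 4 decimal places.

0.8820

f = n/N = 2497/11240 = 0.22215302.
SE_no-fpc = √(s²/n) = 3.5804166; SE_fpc = √((1−f)s²/n) = 3.1577711.
Ratio = √(1−f) = 0.88195633.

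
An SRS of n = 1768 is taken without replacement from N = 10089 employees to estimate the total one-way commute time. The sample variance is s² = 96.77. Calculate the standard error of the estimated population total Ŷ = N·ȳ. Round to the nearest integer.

2144

Var(Ŷ) = N²·Var(ȳ) = N²·(1 − n/N)·s²/n.
f = 1768/10089 = 0.17524036; Var(ȳ) = 0.82475964·96.77/1768 = 0.045142528.
Var(Ŷ) = 10089² · 0.045142528 = 4.5949641 × 10^6.
SE(Ŷ) = √(4.5949641 × 10^6) = 2144.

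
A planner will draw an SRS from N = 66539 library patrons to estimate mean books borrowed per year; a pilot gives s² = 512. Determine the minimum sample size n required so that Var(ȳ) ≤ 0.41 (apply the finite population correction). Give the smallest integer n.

Without fpc, n₀ = s²/D = 512/0.41 = 1248.7805.
With fpc, (1 − n/N)·s²/n ≤ D requires n ≥ n₀/(1 + n₀/N) = 1248.7805/(1 + 1248.7805/66539) = 1225.7756.
Rounding up, n = 1226.

1226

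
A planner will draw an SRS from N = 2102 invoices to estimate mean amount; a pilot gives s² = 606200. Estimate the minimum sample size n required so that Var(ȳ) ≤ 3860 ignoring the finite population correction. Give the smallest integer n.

Without fpc, n₀ = s²/D = 606200/3860 = 157.0466.
Rounding up, n = 158.

158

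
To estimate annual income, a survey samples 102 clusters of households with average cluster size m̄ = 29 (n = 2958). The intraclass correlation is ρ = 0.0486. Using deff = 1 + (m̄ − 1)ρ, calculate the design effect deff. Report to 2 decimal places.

2.36

deff = 1 + (29 − 1)·0.0486 = 1 + 1.3608 = 2.3608.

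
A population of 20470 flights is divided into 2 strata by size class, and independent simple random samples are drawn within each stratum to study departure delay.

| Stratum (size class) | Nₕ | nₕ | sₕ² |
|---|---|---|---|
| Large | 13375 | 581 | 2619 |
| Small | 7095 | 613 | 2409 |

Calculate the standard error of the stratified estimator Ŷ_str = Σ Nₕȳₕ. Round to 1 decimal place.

Var(Ŷ_str) = Σₕ Nₕ²(1 − fₕ)sₕ²/nₕ.
Large: 13375²·(1 − 581/13375)·2619/581 = 7.7136424 × 10^8.
Small: 7095²·(1 − 613/7095)·2409/613 = 1.8073312 × 10^8.
Sum = 9.5209736 × 10^8.
SE = √(9.5209736 × 10^8) = 30856.1.

30856.1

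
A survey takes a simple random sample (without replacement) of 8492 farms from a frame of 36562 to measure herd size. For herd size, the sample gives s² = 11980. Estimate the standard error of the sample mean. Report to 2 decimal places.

Under SRS without replacement, Var(ȳ) = (1 − f)·s²/n with f = n/N = 8492/36562 = 0.23226301.
Var(ȳ) = (1 − 0.23226301)·11980/8492 = 0.76773699·1.4107395 = 1.0830769.
SE(ȳ) = √(1.0830769) = 1.04.

1.04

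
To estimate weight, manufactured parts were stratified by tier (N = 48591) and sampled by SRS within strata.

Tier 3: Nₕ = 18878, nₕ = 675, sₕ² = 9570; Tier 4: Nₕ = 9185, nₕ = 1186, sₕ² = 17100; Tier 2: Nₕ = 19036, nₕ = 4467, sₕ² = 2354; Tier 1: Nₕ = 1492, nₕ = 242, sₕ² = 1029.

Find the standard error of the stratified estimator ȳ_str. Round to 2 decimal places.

1.61

Var(ȳ_str) = Σₕ Wₕ²(1 − fₕ)sₕ²/nₕ with Wₕ = Nₕ/N, N = 48591.
Tier 3: Wₕ = 0.38850816; term = 0.38850816²·(1 − 0.03575591)·9570/675 = 2.0634571.
Tier 4: Wₕ = 0.18902677; term = 0.18902677²·(1 − 0.12912357)·17100/1186 = 0.44865716.
Tier 2: Wₕ = 0.39175979; term = 0.39175979²·(1 − 0.23466064)·2354/4467 = 0.061899091.
Tier 1: Wₕ = 0.03070527; term = 0.03070527²·(1 − 0.16219839)·1029/242 = 0.0033586687.
Sum = 2.577372.
SE = √(2.577372) = 1.61.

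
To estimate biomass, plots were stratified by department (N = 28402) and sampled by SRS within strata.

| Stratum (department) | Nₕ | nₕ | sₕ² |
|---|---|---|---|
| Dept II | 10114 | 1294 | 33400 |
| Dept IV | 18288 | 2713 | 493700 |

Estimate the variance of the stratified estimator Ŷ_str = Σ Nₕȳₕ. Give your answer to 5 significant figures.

5.4136 × 10^10

Var(Ŷ_str) = Σₕ Nₕ²(1 − fₕ)sₕ²/nₕ.
Dept II: 10114²·(1 − 1294/10114)·33400/1294 = 2.3025217 × 10^9.
Dept IV: 18288²·(1 − 2713/18288)·493700/2713 = 5.183315 × 10^10.
Sum = 5.4135672 × 10^10.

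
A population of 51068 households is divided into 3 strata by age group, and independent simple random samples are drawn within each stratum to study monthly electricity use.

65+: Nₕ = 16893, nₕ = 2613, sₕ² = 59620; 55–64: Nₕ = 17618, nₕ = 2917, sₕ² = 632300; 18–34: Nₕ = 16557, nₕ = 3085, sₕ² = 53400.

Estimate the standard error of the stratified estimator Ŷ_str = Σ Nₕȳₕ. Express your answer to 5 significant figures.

Var(Ŷ_str) = Σₕ Nₕ²(1 − fₕ)sₕ²/nₕ.
65+: 16893²·(1 − 2613/16893)·59620/2613 = 5.5041157 × 10^9.
55–64: 17618²·(1 − 2917/17618)·632300/2917 = 5.6142305 × 10^10.
18–34: 16557²·(1 − 3085/16557)·53400/3085 = 3.8610001 × 10^9.
Sum = 6.5507421 × 10^10.
SE = √(6.5507421 × 10^10) = 255940.

255940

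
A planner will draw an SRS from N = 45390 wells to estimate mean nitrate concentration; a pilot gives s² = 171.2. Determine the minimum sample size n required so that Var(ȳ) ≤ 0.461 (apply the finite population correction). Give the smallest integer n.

369

Without fpc, n₀ = s²/D = 171.2/0.461 = 371.3666.
With fpc, (1 − n/N)·s²/n ≤ D requires n ≥ n₀/(1 + n₀/N) = 371.3666/(1 + 371.3666/45390) = 368.3529.
Rounding up, n = 369.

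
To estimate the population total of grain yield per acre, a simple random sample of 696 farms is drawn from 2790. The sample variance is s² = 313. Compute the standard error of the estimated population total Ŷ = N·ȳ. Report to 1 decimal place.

Var(Ŷ) = N²·Var(ȳ) = N²·(1 − n/N)·s²/n.
f = 696/2790 = 0.24946237; Var(ȳ) = 0.75053763·313/696 = 0.33752626.
Var(Ŷ) = 2790² · 0.33752626 = 2.6273382 × 10^6.
SE(Ŷ) = √(2.6273382 × 10^6) = 1620.9.

1620.9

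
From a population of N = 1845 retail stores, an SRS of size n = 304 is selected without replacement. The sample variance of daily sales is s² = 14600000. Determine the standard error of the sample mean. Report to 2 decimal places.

200.28

Under SRS without replacement, Var(ȳ) = (1 − f)·s²/n with f = n/N = 304/1845 = 0.16476965.
Var(ȳ) = (1 − 0.16476965)·14600000/304 = 0.83523035·48026.316 = 40113.037.
SE(ȳ) = √(40113.037) = 200.28.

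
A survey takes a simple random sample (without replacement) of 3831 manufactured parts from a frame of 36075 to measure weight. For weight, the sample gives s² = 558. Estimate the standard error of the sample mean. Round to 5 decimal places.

0.36081

Under SRS without replacement, Var(ȳ) = (1 − f)·s²/n with f = n/N = 3831/36075 = 0.10619543.
Var(ȳ) = (1 − 0.10619543)·558/3831 = 0.89380457·0.14565388 = 0.1301861.
SE(ȳ) = √(0.1301861) = 0.36081.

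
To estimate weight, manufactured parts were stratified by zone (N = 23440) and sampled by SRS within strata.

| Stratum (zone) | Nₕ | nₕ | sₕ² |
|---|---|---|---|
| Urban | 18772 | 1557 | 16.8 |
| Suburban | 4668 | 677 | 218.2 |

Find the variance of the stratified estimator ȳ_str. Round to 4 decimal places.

Var(ȳ_str) = Σₕ Wₕ²(1 − fₕ)sₕ²/nₕ with Wₕ = Nₕ/N, N = 23440.
Urban: Wₕ = 0.80085324; term = 0.80085324²·(1 − 0.08294268)·16.8/1557 = 0.0063463355.
Suburban: Wₕ = 0.19914676; term = 0.19914676²·(1 − 0.14502999)·218.2/677 = 0.010928573.
Sum = 0.017274909.

0.0173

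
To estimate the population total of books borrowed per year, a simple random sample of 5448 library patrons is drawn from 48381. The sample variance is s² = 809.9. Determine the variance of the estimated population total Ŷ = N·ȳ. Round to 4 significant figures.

Var(Ŷ) = N²·Var(ȳ) = N²·(1 − n/N)·s²/n.
f = 5448/48381 = 0.11260619; Var(ȳ) = 0.88739381·809.9/5448 = 0.13192002.
Var(Ŷ) = 48381² · 0.13192002 = 3.0878798 × 10^8.

3.088 × 10^8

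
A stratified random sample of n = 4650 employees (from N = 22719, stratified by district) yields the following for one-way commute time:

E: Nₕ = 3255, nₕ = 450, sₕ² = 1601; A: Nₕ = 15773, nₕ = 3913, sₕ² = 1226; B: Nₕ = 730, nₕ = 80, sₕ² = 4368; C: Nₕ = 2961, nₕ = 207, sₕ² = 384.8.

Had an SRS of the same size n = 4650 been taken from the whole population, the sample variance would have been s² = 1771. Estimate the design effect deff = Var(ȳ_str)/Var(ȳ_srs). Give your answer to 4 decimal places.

Var(ȳ_str) = Σ Wₕ²(1−fₕ)sₕ²/nₕ with Wₕ = Nₕ/22719:
  E: (3255/22719)²·(1−450/3255)·1601/450 = 0.062933843
  A: (15773/22719)²·(1−3913/15773)·1226/3913 = 0.11355367
  B: (730/22719)²·(1−80/730)·4368/80 = 0.050193842
  C: (2961/22719)²·(1−207/2961)·384.8/207 = 0.029368965
  → Var(ȳ_str) = 0.25605032.
Var(ȳ_srs) = (1 − 4650/22719)·1771/4650 = 0.30290784.
deff = 0.25605032 / 0.30290784 = 0.8453.

0.8453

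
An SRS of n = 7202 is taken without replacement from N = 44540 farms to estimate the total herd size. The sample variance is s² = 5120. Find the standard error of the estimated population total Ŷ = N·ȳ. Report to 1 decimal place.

34384.2

Var(Ŷ) = N²·Var(ȳ) = N²·(1 − n/N)·s²/n.
f = 7202/44540 = 0.16169735; Var(ȳ) = 0.83830265·5120/7202 = 0.59596078.
Var(Ŷ) = 44540² · 0.59596078 = 1.1822739 × 10^9.
SE(Ŷ) = √(1.1822739 × 10^9) = 34384.2.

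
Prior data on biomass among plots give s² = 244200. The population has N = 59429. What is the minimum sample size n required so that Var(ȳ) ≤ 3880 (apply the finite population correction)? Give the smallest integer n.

63

Without fpc, n₀ = s²/D = 244200/3880 = 62.9381.
With fpc, (1 − n/N)·s²/n ≤ D requires n ≥ n₀/(1 + n₀/N) = 62.9381/(1 + 62.9381/59429) = 62.8715.
Rounding up, n = 63.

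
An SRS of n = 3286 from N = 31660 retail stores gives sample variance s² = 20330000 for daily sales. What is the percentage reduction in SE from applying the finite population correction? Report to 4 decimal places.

5.3316

f = n/N = 3286/31660 = 0.10379027.
SE_no-fpc = √(s²/n) = 78.656553; SE_fpc = √((1−f)s²/n) = 74.462864.
Ratio = √(1−f) = 0.94668354. Reduction = 100·(1 − 0.94668354) = 5.3316%.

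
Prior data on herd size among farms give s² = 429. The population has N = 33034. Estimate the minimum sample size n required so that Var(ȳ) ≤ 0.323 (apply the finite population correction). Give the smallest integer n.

1277

Without fpc, n₀ = s²/D = 429/0.323 = 1328.1734.
With fpc, (1 − n/N)·s²/n ≤ D requires n ≥ n₀/(1 + n₀/N) = 1328.1734/(1 + 1328.1734/33034) = 1276.8366.
Rounding up, n = 1277.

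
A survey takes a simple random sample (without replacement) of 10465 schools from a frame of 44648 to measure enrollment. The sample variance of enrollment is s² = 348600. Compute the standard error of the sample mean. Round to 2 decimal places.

5.05

Under SRS without replacement, Var(ȳ) = (1 − f)·s²/n with f = n/N = 10465/44648 = 0.23438900.
Var(ȳ) = (1 − 0.23438900)·348600/10465 = 0.76561100·33.311037 = 25.503296.
SE(ȳ) = √(25.503296) = 5.05.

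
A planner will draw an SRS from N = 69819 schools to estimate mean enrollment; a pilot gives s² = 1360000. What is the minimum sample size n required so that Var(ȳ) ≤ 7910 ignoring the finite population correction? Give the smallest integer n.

172

Without fpc, n₀ = s²/D = 1360000/7910 = 171.9343.
Rounding up, n = 172.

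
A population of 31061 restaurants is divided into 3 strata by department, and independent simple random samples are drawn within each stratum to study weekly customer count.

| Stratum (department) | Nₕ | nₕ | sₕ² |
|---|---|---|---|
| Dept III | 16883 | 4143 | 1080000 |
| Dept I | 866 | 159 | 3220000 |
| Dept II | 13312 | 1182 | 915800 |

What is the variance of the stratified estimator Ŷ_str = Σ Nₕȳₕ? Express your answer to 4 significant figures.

Var(Ŷ_str) = Σₕ Nₕ²(1 − fₕ)sₕ²/nₕ.
Dept III: 16883²·(1 − 4143/16883)·1080000/4143 = 5.6069653 × 10^10.
Dept I: 866²·(1 − 159/866)·3220000/159 = 1.2399268 × 10^10.
Dept II: 13312²·(1 − 1182/13312)·915800/1182 = 1.2510863 × 10^11.
Sum = 1.9357755 × 10^11.

1.936 × 10^11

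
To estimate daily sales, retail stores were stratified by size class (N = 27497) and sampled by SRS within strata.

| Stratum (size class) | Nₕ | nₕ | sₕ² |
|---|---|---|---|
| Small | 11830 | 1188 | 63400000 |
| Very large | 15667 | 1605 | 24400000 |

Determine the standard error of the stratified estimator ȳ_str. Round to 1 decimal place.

115.4

Var(ȳ_str) = Σₕ Wₕ²(1 − fₕ)sₕ²/nₕ with Wₕ = Nₕ/N, N = 27497.
Small: Wₕ = 0.43022875; term = 0.43022875²·(1 − 0.10042265)·63400000/1188 = 8886.0794.
Very large: Wₕ = 0.56977125; term = 0.56977125²·(1 − 0.10244463)·24400000/1605 = 4429.7284.
Sum = 13315.808.
SE = √(13315.808) = 115.4.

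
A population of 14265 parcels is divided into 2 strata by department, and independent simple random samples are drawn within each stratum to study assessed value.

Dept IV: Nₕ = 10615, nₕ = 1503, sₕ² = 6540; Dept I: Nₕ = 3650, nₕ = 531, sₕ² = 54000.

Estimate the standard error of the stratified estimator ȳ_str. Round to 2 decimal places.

2.79

Var(ȳ_str) = Σₕ Wₕ²(1 − fₕ)sₕ²/nₕ with Wₕ = Nₕ/N, N = 14265.
Dept IV: Wₕ = 0.74412899; term = 0.74412899²·(1 − 0.14159209)·6540/1503 = 2.0682781.
Dept I: Wₕ = 0.25587101; term = 0.25587101²·(1 − 0.14547945)·54000/531 = 5.6893667.
Sum = 7.7576448.
SE = √(7.7576448) = 2.79.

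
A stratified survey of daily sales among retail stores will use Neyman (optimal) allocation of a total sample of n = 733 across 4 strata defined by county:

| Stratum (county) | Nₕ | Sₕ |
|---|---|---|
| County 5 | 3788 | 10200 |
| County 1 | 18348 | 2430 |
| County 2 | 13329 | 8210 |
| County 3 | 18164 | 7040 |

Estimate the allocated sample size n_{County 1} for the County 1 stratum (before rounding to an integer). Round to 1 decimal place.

Neyman allocation: nₕ = n·NₕSₕ / Σⱼ NⱼSⱼ.
Σ NⱼSⱼ = 3788·10200 + 18348·2430 + 13329·8210 + 18164·7040 = 3.2052889 × 10^8.
n_{County 1} = 733·18348·2430 / (3.2052889 × 10^8) = 102.0.

102.0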